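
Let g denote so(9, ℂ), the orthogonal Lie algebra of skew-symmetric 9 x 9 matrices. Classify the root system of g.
This is so(9) with 9 odd, which has dimension 9(9-1)/2 = 36 and rank (9-1)/2 = 4. In the classification of classical Lie algebras, the orthogonal algebra so(2n+1) in an odd number of variables has type B_n; here n = 4, so the Dynkin diagram is a chain of 4 nodes with a double edge at one end; the terminal node there is the unique short simple root (B_4). Hence the type is B_4.

B_4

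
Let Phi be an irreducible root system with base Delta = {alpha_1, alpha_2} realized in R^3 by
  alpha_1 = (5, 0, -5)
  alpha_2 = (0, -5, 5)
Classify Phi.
Compute the Cartan integers a_ij = 2(alpha_i, alpha_j)/(alpha_j, alpha_j); the resulting 2x2 Cartan matrix is
[[2, -1], [-1, 2]].
All simple roots have the same length, so the diagram is simply laced. The associated Dynkin diagram is a chain of 2 nodes with single edges (A_2), so the type is A_2 (the algebra sl(3)).

type A_2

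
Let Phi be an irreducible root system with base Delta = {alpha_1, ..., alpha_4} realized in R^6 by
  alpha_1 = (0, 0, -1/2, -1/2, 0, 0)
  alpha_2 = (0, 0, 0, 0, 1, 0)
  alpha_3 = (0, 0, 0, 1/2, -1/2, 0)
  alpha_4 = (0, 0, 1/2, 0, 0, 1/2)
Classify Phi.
Compute the Cartan integers a_ij = 2(alpha_i, alpha_j)/(alpha_j, alpha_j); the resulting 4x4 Cartan matrix is
[[2, 0, -1, -1], [0, 2, -2, 0], [-1, -1, 2, 0], [-1, 0, 0, 2]].
The roots have two lengths (squared-length ratio 2:1); the short ones are alpha_{1,3,4}. The associated Dynkin diagram is a chain of 4 nodes with a double edge at one end; the terminal node there is the unique long simple root (C_4), so the type is C_4 (the algebra sp(8)).

C_4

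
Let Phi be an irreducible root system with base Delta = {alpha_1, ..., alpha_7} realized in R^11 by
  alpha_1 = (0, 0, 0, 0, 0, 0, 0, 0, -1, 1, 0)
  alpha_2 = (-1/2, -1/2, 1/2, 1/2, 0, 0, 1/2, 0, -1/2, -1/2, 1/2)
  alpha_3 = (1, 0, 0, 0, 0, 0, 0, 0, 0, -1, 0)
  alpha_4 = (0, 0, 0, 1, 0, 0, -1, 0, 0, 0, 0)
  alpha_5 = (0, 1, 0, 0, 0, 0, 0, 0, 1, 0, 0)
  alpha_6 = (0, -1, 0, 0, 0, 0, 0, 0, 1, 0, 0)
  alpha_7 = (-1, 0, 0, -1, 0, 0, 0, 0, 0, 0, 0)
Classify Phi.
Compute the Cartan integers a_ij = 2(alpha_i, alpha_j)/(alpha_j, alpha_j); the resulting 7x7 Cartan matrix is
[[2, 0, -1, 0, -1, -1, 0], [0, 2, 0, 0, -1, 0, 0], [-1, 0, 2, 0, 0, 0, -1], [0, 0, 0, 2, 0, 0, -1], [-1, -1, 0, 0, 2, 0, 0], [-1, 0, 0, 0, 0, 2, 0], [0, 0, -1, -1, 0, 0, 2]].
All simple roots have the same length, so the diagram is simply laced. The associated Dynkin diagram is a chain of 6 nodes with one extra node attached to the third node from one end (E_7), so the type is E_7.

E_7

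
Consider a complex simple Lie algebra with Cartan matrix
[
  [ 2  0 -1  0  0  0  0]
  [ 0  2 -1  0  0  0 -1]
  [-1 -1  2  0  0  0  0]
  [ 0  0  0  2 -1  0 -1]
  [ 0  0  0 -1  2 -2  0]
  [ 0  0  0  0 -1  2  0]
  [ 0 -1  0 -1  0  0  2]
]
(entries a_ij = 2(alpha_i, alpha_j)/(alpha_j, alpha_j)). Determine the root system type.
The matrix has rank 7 with 2's on the diagonal. Reading the off-diagonal entries as Dynkin edges (a single edge where a_ij = a_ji = -1; a double or triple edge where a_ij * a_ji = 2 or 3), the diagram is a chain of 7 nodes with a double edge at one end; the terminal node there is the unique short simple root (B_7). One simple-root ordering that puts it in standard form is (alpha_1, alpha_3, alpha_2, alpha_7, alpha_4, alpha_5, alpha_6). So the algebra is type B_7, i.e. so(15).

B_7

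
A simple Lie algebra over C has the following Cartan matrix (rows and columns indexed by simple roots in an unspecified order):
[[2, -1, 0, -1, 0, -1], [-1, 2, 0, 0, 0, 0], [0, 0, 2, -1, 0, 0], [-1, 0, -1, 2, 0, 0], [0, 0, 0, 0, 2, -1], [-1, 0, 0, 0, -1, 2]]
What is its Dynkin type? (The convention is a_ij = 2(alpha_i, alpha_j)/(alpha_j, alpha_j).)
The matrix has rank 6 with 2's on the diagonal. Reading the off-diagonal entries as Dynkin edges (a single edge where a_ij = a_ji = -1; a double or triple edge where a_ij * a_ji = 2 or 3), the diagram is a chain of 5 nodes with one extra node attached to the third node from one end (E_6). One simple-root ordering that puts it in standard form is (alpha_5, alpha_2, alpha_6, alpha_1, alpha_4, alpha_3). So the algebra is type E_6.

type E_6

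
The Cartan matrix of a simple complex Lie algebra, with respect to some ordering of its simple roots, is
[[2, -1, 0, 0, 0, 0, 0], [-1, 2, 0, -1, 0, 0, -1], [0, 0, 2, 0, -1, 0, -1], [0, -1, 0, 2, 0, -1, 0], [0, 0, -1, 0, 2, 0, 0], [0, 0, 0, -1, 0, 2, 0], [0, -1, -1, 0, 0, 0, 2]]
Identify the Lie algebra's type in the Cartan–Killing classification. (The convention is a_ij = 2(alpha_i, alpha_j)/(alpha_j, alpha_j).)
The matrix has rank 7 with 2's on the diagonal. Reading the off-diagonal entries as Dynkin edges (a single edge where a_ij = a_ji = -1; a double or triple edge where a_ij * a_ji = 2 or 3), the diagram is a chain of 6 nodes with one extra node attached to the third node from one end (E_7). One simple-root ordering that puts it in standard form is (alpha_6, alpha_1, alpha_4, alpha_2, alpha_7, alpha_3, alpha_5). So the algebra is type E_7.

E_7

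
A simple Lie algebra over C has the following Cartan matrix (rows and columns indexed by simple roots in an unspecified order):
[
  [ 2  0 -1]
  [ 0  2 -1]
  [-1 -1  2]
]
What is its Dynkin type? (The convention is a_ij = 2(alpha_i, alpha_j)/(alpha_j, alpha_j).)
The matrix has rank 3 with 2's on the diagonal. Reading the off-diagonal entries as Dynkin edges (a single edge where a_ij = a_ji = -1; a double or triple edge where a_ij * a_ji = 2 or 3), the diagram is a chain of 3 nodes with single edges (A_3). One simple-root ordering that puts it in standard form is (alpha_2, alpha_3, alpha_1). So the algebra is type A_3, i.e. sl(4).

A3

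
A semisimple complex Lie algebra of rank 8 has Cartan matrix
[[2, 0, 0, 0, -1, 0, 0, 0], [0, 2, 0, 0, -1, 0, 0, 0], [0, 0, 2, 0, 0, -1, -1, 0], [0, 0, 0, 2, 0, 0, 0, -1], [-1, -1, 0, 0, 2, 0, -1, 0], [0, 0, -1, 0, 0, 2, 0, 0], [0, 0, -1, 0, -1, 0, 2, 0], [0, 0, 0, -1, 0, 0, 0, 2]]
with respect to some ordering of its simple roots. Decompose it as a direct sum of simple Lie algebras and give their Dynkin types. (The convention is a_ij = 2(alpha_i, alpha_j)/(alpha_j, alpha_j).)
A_2 (sl(3)) ⊕ D_6 (so(12))

The diagram associated to this matrix has two connected components: the simple roots {alpha_4, alpha_8} form a chain of 2 nodes with single edges (A_2), and {alpha_1, alpha_2, alpha_3, alpha_5, alpha_6, alpha_7} form a chain of 4 nodes with a fork of two nodes at one end (D_6). A semisimple Lie algebra decomposes uniquely as the direct sum of simple ideals, one per connected component of its Dynkin diagram, so g ≅ A_2 ⊕ D_6 (dimension 8 + 66 = 74).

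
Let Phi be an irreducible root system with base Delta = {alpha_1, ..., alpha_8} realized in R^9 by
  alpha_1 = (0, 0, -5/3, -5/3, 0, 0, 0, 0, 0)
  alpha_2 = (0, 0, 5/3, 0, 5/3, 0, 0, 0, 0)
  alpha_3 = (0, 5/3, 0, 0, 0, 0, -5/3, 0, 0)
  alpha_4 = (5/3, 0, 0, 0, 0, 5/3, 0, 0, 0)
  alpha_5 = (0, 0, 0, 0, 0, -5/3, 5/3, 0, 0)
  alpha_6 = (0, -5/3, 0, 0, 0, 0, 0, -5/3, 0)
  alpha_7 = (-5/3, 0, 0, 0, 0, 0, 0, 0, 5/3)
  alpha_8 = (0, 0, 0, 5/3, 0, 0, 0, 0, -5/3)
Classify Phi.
Compute the Cartan integers a_ij = 2(alpha_i, alpha_j)/(alpha_j, alpha_j); the resulting 8x8 Cartan matrix is
[[2, -1, 0, 0, 0, 0, 0, -1], [-1, 2, 0, 0, 0, 0, 0, 0], [0, 0, 2, 0, -1, -1, 0, 0], [0, 0, 0, 2, -1, 0, -1, 0], [0, 0, -1, -1, 2, 0, 0, 0], [0, 0, -1, 0, 0, 2, 0, 0], [0, 0, 0, -1, 0, 0, 2, -1], [-1, 0, 0, 0, 0, 0, -1, 2]].
All simple roots have the same length, so the diagram is simply laced. The associated Dynkin diagram is a chain of 8 nodes with single edges (A_8), so the type is A_8 (the algebra sl(9)).

A_8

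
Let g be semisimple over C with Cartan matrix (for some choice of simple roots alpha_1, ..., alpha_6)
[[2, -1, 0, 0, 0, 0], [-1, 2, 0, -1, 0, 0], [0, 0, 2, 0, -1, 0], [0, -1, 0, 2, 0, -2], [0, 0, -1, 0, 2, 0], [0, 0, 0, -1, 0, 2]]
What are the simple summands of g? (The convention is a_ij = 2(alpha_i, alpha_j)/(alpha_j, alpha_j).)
A_2 + B_4

The diagram associated to this matrix has two connected components: the simple roots {alpha_3, alpha_5} form a chain of 2 nodes with single edges (A_2), and {alpha_1, alpha_2, alpha_4, alpha_6} form a chain of 4 nodes with a double edge at one end; the terminal node there is the unique short simple root (B_4). A semisimple Lie algebra decomposes uniquely as the direct sum of simple ideals, one per connected component of its Dynkin diagram, so g ≅ A_2 ⊕ B_4 (dimension 8 + 36 = 44).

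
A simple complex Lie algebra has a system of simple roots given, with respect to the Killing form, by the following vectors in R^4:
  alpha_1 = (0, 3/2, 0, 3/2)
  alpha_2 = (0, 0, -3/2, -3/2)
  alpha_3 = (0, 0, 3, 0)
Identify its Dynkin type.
Compute the Cartan integers a_ij = 2(alpha_i, alpha_j)/(alpha_j, alpha_j); the resulting 3x3 Cartan matrix is
[[2, -1, 0], [-1, 2, -1], [0, -2, 2]].
The roots have two lengths (squared-length ratio 2:1); the short ones are alpha_{1,2}. The associated Dynkin diagram is a chain of 3 nodes with a double edge at one end; the terminal node there is the unique long simple root (C_3), so the type is C_3 (the algebra sp(6)).

C_3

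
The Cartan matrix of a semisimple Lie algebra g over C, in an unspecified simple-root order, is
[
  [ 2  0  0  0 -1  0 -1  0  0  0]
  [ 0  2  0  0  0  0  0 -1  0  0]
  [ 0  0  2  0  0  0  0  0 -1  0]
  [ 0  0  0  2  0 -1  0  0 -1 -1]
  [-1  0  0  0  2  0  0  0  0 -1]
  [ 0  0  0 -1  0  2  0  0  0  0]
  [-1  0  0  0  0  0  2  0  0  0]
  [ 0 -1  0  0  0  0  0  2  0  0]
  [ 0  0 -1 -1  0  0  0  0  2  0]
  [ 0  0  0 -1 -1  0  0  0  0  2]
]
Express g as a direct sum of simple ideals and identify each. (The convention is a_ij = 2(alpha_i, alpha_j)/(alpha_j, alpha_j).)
A_2 ⊕ E_8

The diagram associated to this matrix has two connected components: the simple roots {alpha_2, alpha_8} form a chain of 2 nodes with single edges (A_2), and {alpha_1, alpha_3, alpha_4, alpha_5, alpha_6, alpha_7, alpha_9, alpha_10} form a chain of 7 nodes with one extra node attached to the third node from one end (E_8). A semisimple Lie algebra decomposes uniquely as the direct sum of simple ideals, one per connected component of its Dynkin diagram, so g ≅ A_2 ⊕ E_8 (dimension 8 + 248 = 256).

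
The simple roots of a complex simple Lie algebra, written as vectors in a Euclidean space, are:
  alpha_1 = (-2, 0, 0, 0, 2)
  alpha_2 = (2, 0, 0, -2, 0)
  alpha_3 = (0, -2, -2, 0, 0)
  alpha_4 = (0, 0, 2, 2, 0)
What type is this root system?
A_4

Compute the Cartan integers a_ij = 2(alpha_i, alpha_j)/(alpha_j, alpha_j); the resulting 4x4 Cartan matrix is
[[2, -1, 0, 0], [-1, 2, 0, -1], [0, 0, 2, -1], [0, -1, -1, 2]].
All simple roots have the same length, so the diagram is simply laced. The associated Dynkin diagram is a chain of 4 nodes with single edges (A_4), so the type is A_4 (the algebra sl(5)).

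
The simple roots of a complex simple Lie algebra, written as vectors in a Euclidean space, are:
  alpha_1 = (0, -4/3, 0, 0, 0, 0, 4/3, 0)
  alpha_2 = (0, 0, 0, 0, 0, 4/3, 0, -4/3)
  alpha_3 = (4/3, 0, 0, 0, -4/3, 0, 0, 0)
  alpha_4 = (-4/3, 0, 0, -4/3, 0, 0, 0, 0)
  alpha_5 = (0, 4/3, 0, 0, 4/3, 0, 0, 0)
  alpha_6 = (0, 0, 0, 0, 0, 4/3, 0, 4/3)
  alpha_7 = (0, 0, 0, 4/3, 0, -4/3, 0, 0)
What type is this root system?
Compute the Cartan integers a_ij = 2(alpha_i, alpha_j)/(alpha_j, alpha_j); the resulting 7x7 Cartan matrix is
[[2, 0, 0, 0, -1, 0, 0], [0, 2, 0, 0, 0, 0, -1], [0, 0, 2, -1, -1, 0, 0], [0, 0, -1, 2, 0, 0, -1], [-1, 0, -1, 0, 2, 0, 0], [0, 0, 0, 0, 0, 2, -1], [0, -1, 0, -1, 0, -1, 2]].
All simple roots have the same length, so the diagram is simply laced. The associated Dynkin diagram is a chain of 5 nodes with a fork of two nodes at one end (D_7), so the type is D_7 (the algebra so(14)).

D7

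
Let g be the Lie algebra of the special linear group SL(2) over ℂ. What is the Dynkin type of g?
A1

This is sl(2), which has dimension 2^2 - 1 = 3 and rank 2 - 1 = 1 (a Cartan subalgebra is the diagonal traceless matrices). In the classification of classical Lie algebras, the special linear algebra sl(n+1) has type A_n; here n = 1, so the Dynkin diagram is a chain of 1 nodes with single edges (A_1). Hence the type is A_1.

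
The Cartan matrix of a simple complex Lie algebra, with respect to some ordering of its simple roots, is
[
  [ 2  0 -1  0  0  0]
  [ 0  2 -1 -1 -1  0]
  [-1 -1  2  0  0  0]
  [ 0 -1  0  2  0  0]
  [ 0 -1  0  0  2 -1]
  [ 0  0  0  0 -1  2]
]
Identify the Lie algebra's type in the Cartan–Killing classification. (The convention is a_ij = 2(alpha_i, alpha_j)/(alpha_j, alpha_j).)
E_6

The matrix has rank 6 with 2's on the diagonal. Reading the off-diagonal entries as Dynkin edges (a single edge where a_ij = a_ji = -1; a double or triple edge where a_ij * a_ji = 2 or 3), the diagram is a chain of 5 nodes with one extra node attached to the third node from one end (E_6). One simple-root ordering that puts it in standard form is (alpha_1, alpha_4, alpha_3, alpha_2, alpha_5, alpha_6). So the algebra is type E_6.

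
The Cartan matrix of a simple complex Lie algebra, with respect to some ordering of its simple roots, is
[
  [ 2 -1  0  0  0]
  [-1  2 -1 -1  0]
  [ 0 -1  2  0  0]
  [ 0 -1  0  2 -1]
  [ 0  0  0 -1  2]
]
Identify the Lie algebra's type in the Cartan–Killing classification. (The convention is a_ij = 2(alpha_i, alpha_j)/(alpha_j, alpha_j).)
The matrix has rank 5 with 2's on the diagonal. Reading the off-diagonal entries as Dynkin edges (a single edge where a_ij = a_ji = -1; a double or triple edge where a_ij * a_ji = 2 or 3), the diagram is a chain of 3 nodes with a fork of two nodes at one end (D_5). One simple-root ordering that puts it in standard form is (alpha_5, alpha_4, alpha_2, alpha_1, alpha_3). So the algebra is type D_5, i.e. so(10).

type D_5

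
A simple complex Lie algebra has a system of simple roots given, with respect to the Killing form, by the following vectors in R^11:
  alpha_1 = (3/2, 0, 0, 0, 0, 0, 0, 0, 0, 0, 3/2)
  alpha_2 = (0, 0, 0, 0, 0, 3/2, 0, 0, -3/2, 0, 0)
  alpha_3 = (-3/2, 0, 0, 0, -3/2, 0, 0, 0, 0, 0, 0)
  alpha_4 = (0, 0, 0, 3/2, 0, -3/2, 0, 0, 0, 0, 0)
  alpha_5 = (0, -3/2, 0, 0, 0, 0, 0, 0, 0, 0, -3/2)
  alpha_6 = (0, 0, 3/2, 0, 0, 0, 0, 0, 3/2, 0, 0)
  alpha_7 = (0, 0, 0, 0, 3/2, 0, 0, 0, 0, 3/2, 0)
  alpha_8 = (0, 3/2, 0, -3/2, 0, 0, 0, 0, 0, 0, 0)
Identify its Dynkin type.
A_8

Compute the Cartan integers a_ij = 2(alpha_i, alpha_j)/(alpha_j, alpha_j); the resulting 8x8 Cartan matrix is
[[2, 0, -1, 0, -1, 0, 0, 0], [0, 2, 0, -1, 0, -1, 0, 0], [-1, 0, 2, 0, 0, 0, -1, 0], [0, -1, 0, 2, 0, 0, 0, -1], [-1, 0, 0, 0, 2, 0, 0, -1], [0, -1, 0, 0, 0, 2, 0, 0], [0, 0, -1, 0, 0, 0, 2, 0], [0, 0, 0, -1, -1, 0, 0, 2]].
All simple roots have the same length, so the diagram is simply laced. The associated Dynkin diagram is a chain of 8 nodes with single edges (A_8), so the type is A_8 (the algebra sl(9)).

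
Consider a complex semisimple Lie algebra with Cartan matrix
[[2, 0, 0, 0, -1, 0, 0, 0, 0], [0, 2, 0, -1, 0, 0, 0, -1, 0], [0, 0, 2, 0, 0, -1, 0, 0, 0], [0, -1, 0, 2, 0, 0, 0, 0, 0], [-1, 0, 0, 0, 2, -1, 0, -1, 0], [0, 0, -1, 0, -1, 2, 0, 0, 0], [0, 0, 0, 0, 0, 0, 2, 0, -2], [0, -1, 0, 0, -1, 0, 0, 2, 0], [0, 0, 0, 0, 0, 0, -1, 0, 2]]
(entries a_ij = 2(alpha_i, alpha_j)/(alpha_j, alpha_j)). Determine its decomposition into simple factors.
B2 ⊕ E7

The diagram associated to this matrix has two connected components: the simple roots {alpha_7, alpha_9} form a chain of 2 nodes with a double edge at one end; the terminal node there is the unique short simple root (B_2), and {alpha_1, alpha_2, alpha_3, alpha_4, alpha_5, alpha_6, alpha_8} form a chain of 6 nodes with one extra node attached to the third node from one end (E_7). A semisimple Lie algebra decomposes uniquely as the direct sum of simple ideals, one per connected component of its Dynkin diagram, so g ≅ B_2 ⊕ E_7 (dimension 10 + 133 = 143).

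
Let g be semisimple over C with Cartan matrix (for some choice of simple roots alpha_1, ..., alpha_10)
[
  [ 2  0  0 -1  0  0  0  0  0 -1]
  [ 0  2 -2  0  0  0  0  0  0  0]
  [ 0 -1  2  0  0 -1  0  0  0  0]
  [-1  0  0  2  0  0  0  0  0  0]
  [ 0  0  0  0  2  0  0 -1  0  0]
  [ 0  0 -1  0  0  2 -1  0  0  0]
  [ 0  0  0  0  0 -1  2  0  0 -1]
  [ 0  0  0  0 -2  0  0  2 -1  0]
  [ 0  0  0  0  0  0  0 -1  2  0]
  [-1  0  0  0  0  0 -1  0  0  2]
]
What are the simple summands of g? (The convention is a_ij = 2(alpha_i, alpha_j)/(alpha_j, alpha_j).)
The diagram associated to this matrix has two connected components: the simple roots {alpha_5, alpha_8, alpha_9} form a chain of 3 nodes with a double edge at one end; the terminal node there is the unique short simple root (B_3), and {alpha_1, alpha_2, alpha_3, alpha_4, alpha_6, alpha_7, alpha_10} form a chain of 7 nodes with a double edge at one end; the terminal node there is the unique long simple root (C_7). A semisimple Lie algebra decomposes uniquely as the direct sum of simple ideals, one per connected component of its Dynkin diagram, so g ≅ B_3 ⊕ C_7 (dimension 21 + 105 = 126).

B3 + C7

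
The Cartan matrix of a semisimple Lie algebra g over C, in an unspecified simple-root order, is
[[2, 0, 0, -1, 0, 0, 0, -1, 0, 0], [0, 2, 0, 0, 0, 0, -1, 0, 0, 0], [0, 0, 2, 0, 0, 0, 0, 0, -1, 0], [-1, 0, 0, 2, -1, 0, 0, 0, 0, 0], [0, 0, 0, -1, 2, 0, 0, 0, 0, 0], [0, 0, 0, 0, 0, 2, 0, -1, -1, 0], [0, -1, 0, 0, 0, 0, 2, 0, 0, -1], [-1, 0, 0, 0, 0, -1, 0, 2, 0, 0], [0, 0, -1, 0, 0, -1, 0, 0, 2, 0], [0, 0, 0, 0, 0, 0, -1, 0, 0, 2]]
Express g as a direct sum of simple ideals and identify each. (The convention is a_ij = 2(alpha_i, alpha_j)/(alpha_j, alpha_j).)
The diagram associated to this matrix has two connected components: the simple roots {alpha_2, alpha_7, alpha_10} form a chain of 3 nodes with single edges (A_3), and {alpha_1, alpha_3, alpha_4, alpha_5, alpha_6, alpha_8, alpha_9} form a chain of 7 nodes with single edges (A_7). A semisimple Lie algebra decomposes uniquely as the direct sum of simple ideals, one per connected component of its Dynkin diagram, so g ≅ A_3 ⊕ A_7 (dimension 15 + 63 = 78).

A3 ⊕ A7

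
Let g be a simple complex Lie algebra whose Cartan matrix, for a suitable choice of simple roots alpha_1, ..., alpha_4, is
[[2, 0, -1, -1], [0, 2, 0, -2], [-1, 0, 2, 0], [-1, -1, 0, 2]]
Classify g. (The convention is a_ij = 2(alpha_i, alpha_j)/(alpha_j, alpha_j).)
The matrix has rank 4 with 2's on the diagonal. Reading the off-diagonal entries as Dynkin edges (a single edge where a_ij = a_ji = -1; a double or triple edge where a_ij * a_ji = 2 or 3), the diagram is a chain of 4 nodes with a double edge at one end; the terminal node there is the unique long simple root (C_4). One simple-root ordering that puts it in standard form is (alpha_3, alpha_1, alpha_4, alpha_2). So the algebra is type C_4, i.e. sp(8).

type C_4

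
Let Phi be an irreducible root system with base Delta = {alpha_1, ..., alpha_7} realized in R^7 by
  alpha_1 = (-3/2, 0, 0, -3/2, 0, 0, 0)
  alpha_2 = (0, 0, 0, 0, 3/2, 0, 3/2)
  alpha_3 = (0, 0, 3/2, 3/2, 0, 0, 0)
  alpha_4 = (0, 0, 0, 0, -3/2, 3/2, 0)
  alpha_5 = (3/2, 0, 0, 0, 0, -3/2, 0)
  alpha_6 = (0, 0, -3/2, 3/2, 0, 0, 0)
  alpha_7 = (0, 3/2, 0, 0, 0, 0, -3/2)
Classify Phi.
Compute the Cartan integers a_ij = 2(alpha_i, alpha_j)/(alpha_j, alpha_j); the resulting 7x7 Cartan matrix is
[[2, 0, -1, 0, -1, -1, 0], [0, 2, 0, -1, 0, 0, -1], [-1, 0, 2, 0, 0, 0, 0], [0, -1, 0, 2, -1, 0, 0], [-1, 0, 0, -1, 2, 0, 0], [-1, 0, 0, 0, 0, 2, 0], [0, -1, 0, 0, 0, 0, 2]].
All simple roots have the same length, so the diagram is simply laced. The associated Dynkin diagram is a chain of 5 nodes with a fork of two nodes at one end (D_7), so the type is D_7 (the algebra so(14)).

D7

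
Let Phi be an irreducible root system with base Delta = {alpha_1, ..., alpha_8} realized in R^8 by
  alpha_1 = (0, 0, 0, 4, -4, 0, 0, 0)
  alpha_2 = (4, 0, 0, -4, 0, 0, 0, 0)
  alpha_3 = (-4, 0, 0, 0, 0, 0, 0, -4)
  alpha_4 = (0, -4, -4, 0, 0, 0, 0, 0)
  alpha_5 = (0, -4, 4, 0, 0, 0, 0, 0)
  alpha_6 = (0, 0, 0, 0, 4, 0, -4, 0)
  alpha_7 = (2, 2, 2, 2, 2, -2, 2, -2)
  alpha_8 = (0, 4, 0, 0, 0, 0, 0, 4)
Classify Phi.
Compute the Cartan integers a_ij = 2(alpha_i, alpha_j)/(alpha_j, alpha_j); the resulting 8x8 Cartan matrix is
[[2, -1, 0, 0, 0, -1, 0, 0], [-1, 2, -1, 0, 0, 0, 0, 0], [0, -1, 2, 0, 0, 0, 0, -1], [0, 0, 0, 2, 0, 0, -1, -1], [0, 0, 0, 0, 2, 0, 0, -1], [-1, 0, 0, 0, 0, 2, 0, 0], [0, 0, 0, -1, 0, 0, 2, 0], [0, 0, -1, -1, -1, 0, 0, 2]].
All simple roots have the same length, so the diagram is simply laced. The associated Dynkin diagram is a chain of 7 nodes with one extra node attached to the third node from one end (E_8), so the type is E_8.

E_8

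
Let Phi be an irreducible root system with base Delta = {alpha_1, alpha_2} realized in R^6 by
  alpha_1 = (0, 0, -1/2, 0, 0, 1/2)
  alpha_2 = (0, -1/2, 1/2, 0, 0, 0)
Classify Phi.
Compute the Cartan integers a_ij = 2(alpha_i, alpha_j)/(alpha_j, alpha_j); the resulting 2x2 Cartan matrix is
[[2, -1], [-1, 2]].
All simple roots have the same length, so the diagram is simply laced. The associated Dynkin diagram is a chain of 2 nodes with single edges (A_2), so the type is A_2 (the algebra sl(3)).

A_2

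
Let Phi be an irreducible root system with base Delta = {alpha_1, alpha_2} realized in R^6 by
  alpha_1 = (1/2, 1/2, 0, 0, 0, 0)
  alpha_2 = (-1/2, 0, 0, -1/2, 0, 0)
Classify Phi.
A_2 (sl(3))

Compute the Cartan integers a_ij = 2(alpha_i, alpha_j)/(alpha_j, alpha_j); the resulting 2x2 Cartan matrix is
[[2, -1], [-1, 2]].
All simple roots have the same length, so the diagram is simply laced. The associated Dynkin diagram is a chain of 2 nodes with single edges (A_2), so the type is A_2 (the algebra sl(3)).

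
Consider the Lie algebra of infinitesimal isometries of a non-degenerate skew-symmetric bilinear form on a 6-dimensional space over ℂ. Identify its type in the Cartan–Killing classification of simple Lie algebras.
This is sp(6), which has dimension 6(6+1)/2 = 21 and rank 6/2 = 3. In the classification of classical Lie algebras, the symplectic algebra sp(2n) has type C_n; here n = 3, so the Dynkin diagram is a chain of 3 nodes with a double edge at one end; the terminal node there is the unique long simple root (C_3). Hence the type is C_3.

C3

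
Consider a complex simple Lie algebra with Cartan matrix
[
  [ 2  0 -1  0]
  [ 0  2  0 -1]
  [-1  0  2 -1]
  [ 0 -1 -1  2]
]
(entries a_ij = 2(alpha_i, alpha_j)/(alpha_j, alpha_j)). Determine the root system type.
A_4

The matrix has rank 4 with 2's on the diagonal. Reading the off-diagonal entries as Dynkin edges (a single edge where a_ij = a_ji = -1; a double or triple edge where a_ij * a_ji = 2 or 3), the diagram is a chain of 4 nodes with single edges (A_4). One simple-root ordering that puts it in standard form is (alpha_1, alpha_3, alpha_4, alpha_2). So the algebra is type A_4, i.e. sl(5).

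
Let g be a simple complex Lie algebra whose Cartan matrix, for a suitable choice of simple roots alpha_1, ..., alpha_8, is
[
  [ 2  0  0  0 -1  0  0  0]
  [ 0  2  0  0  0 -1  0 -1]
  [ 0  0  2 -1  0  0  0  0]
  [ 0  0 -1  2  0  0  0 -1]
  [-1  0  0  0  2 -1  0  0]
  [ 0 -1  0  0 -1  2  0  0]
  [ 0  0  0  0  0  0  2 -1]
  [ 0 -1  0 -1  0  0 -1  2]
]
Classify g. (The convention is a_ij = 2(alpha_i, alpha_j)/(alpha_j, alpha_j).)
E_8

The matrix has rank 8 with 2's on the diagonal. Reading the off-diagonal entries as Dynkin edges (a single edge where a_ij = a_ji = -1; a double or triple edge where a_ij * a_ji = 2 or 3), the diagram is a chain of 7 nodes with one extra node attached to the third node from one end (E_8). One simple-root ordering that puts it in standard form is (alpha_3, alpha_7, alpha_4, alpha_8, alpha_2, alpha_6, alpha_5, alpha_1). So the algebra is type E_8.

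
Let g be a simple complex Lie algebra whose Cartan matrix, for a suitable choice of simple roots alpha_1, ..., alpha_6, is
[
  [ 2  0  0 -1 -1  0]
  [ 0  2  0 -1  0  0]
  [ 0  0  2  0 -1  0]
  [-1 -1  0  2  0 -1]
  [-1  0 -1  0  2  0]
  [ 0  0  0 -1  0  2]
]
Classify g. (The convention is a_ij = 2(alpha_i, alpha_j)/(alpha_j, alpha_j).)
The matrix has rank 6 with 2's on the diagonal. Reading the off-diagonal entries as Dynkin edges (a single edge where a_ij = a_ji = -1; a double or triple edge where a_ij * a_ji = 2 or 3), the diagram is a chain of 4 nodes with a fork of two nodes at one end (D_6). One simple-root ordering that puts it in standard form is (alpha_3, alpha_5, alpha_1, alpha_4, alpha_2, alpha_6). So the algebra is type D_6, i.e. so(12).

type D_6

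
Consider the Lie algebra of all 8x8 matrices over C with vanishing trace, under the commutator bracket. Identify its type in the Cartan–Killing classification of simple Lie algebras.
This is sl(8), which has dimension 8^2 - 1 = 63 and rank 8 - 1 = 7 (a Cartan subalgebra is the diagonal traceless matrices). In the classification of classical Lie algebras, the special linear algebra sl(n+1) has type A_n; here n = 7, so the Dynkin diagram is a chain of 7 nodes with single edges (A_7). Hence the type is A_7.

A_7 (sl(8))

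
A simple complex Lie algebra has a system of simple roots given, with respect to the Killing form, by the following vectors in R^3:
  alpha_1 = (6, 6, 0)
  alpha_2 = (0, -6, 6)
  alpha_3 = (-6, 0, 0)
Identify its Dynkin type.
B3

Compute the Cartan integers a_ij = 2(alpha_i, alpha_j)/(alpha_j, alpha_j); the resulting 3x3 Cartan matrix is
[[2, -1, -2], [-1, 2, 0], [-1, 0, 2]].
The roots have two lengths (squared-length ratio 2:1); the short ones are alpha_{3}. The associated Dynkin diagram is a chain of 3 nodes with a double edge at one end; the terminal node there is the unique short simple root (B_3), so the type is B_3 (the algebra so(7)).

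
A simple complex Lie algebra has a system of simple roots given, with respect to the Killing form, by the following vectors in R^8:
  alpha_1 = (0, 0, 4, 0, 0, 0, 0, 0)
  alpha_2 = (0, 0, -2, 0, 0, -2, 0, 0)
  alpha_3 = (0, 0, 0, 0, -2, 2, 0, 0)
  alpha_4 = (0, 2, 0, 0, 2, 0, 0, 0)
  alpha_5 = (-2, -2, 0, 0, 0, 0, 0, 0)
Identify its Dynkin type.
Compute the Cartan integers a_ij = 2(alpha_i, alpha_j)/(alpha_j, alpha_j); the resulting 5x5 Cartan matrix is
[[2, -2, 0, 0, 0], [-1, 2, -1, 0, 0], [0, -1, 2, -1, 0], [0, 0, -1, 2, -1], [0, 0, 0, -1, 2]].
The roots have two lengths (squared-length ratio 2:1); the short ones are alpha_{2,3,4,5}. The associated Dynkin diagram is a chain of 5 nodes with a double edge at one end; the terminal node there is the unique long simple root (C_5), so the type is C_5 (the algebra sp(10)).

C_5 (sp(10))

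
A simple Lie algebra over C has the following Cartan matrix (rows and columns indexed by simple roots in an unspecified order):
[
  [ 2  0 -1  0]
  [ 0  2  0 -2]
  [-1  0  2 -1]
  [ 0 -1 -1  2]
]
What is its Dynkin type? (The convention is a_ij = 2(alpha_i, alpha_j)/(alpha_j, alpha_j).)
The matrix has rank 4 with 2's on the diagonal. Reading the off-diagonal entries as Dynkin edges (a single edge where a_ij = a_ji = -1; a double or triple edge where a_ij * a_ji = 2 or 3), the diagram is a chain of 4 nodes with a double edge at one end; the terminal node there is the unique long simple root (C_4). One simple-root ordering that puts it in standard form is (alpha_1, alpha_3, alpha_4, alpha_2). So the algebra is type C_4, i.e. sp(8).

C4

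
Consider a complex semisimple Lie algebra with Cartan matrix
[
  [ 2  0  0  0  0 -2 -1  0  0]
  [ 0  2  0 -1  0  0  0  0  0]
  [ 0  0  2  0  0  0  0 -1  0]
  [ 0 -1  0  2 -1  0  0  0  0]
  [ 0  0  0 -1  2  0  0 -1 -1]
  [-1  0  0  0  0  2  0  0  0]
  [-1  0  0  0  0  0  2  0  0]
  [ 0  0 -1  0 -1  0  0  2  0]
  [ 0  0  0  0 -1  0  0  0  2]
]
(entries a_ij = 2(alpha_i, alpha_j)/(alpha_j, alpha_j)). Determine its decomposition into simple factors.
The diagram associated to this matrix has two connected components: the simple roots {alpha_1, alpha_6, alpha_7} form a chain of 3 nodes with a double edge at one end; the terminal node there is the unique short simple root (B_3), and {alpha_2, alpha_3, alpha_4, alpha_5, alpha_8, alpha_9} form a chain of 5 nodes with one extra node attached to the third node from one end (E_6). A semisimple Lie algebra decomposes uniquely as the direct sum of simple ideals, one per connected component of its Dynkin diagram, so g ≅ B_3 ⊕ E_6 (dimension 21 + 78 = 99).

B_3 + E_6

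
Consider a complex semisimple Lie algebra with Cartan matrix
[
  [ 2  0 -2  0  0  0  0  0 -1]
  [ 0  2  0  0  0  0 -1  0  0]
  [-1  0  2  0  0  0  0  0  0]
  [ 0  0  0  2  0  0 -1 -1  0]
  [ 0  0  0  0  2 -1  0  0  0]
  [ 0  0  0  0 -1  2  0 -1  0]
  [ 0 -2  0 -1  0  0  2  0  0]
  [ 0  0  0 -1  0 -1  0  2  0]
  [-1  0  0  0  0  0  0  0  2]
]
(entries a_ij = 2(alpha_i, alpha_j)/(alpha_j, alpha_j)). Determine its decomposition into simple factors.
The diagram associated to this matrix has two connected components: the simple roots {alpha_1, alpha_3, alpha_9} form a chain of 3 nodes with a double edge at one end; the terminal node there is the unique short simple root (B_3), and {alpha_2, alpha_4, alpha_5, alpha_6, alpha_7, alpha_8} form a chain of 6 nodes with a double edge at one end; the terminal node there is the unique short simple root (B_6). A semisimple Lie algebra decomposes uniquely as the direct sum of simple ideals, one per connected component of its Dynkin diagram, so g ≅ B_3 ⊕ B_6 (dimension 21 + 78 = 99).

B_3 (so(7)) + B_6 (so(13))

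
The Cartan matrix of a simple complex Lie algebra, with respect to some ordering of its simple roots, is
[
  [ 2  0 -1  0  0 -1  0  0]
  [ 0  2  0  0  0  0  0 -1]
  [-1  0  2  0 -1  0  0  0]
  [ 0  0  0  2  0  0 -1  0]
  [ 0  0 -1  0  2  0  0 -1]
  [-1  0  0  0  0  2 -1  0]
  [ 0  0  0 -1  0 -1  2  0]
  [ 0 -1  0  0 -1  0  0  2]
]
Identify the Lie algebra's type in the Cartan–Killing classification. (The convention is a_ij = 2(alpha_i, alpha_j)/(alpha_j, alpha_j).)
A_8 (sl(9))

The matrix has rank 8 with 2's on the diagonal. Reading the off-diagonal entries as Dynkin edges (a single edge where a_ij = a_ji = -1; a double or triple edge where a_ij * a_ji = 2 or 3), the diagram is a chain of 8 nodes with single edges (A_8). One simple-root ordering that puts it in standard form is (alpha_4, alpha_7, alpha_6, alpha_1, alpha_3, alpha_5, alpha_8, alpha_2). So the algebra is type A_8, i.e. sl(9).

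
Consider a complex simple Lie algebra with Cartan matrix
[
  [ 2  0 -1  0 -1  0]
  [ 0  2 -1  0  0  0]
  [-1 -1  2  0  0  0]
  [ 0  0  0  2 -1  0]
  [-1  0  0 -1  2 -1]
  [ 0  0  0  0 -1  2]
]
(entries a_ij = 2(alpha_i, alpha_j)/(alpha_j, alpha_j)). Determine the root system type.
D_6 (so(12))

The matrix has rank 6 with 2's on the diagonal. Reading the off-diagonal entries as Dynkin edges (a single edge where a_ij = a_ji = -1; a double or triple edge where a_ij * a_ji = 2 or 3), the diagram is a chain of 4 nodes with a fork of two nodes at one end (D_6). One simple-root ordering that puts it in standard form is (alpha_2, alpha_3, alpha_1, alpha_5, alpha_4, alpha_6). So the algebra is type D_6, i.e. so(12).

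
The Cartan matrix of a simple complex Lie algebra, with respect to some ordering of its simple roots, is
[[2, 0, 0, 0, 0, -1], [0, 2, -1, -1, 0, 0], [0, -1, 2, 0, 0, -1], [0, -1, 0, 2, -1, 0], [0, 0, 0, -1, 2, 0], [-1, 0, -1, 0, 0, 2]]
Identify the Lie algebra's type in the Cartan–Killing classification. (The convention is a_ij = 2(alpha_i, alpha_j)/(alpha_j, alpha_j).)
The matrix has rank 6 with 2's on the diagonal. Reading the off-diagonal entries as Dynkin edges (a single edge where a_ij = a_ji = -1; a double or triple edge where a_ij * a_ji = 2 or 3), the diagram is a chain of 6 nodes with single edges (A_6). One simple-root ordering that puts it in standard form is (alpha_5, alpha_4, alpha_2, alpha_3, alpha_6, alpha_1). So the algebra is type A_6, i.e. sl(7).

A_6 (sl(7))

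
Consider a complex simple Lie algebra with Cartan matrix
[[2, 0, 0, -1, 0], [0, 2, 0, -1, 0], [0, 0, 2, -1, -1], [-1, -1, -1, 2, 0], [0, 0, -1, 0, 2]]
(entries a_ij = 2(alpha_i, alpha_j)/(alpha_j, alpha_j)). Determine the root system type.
type D_5

The matrix has rank 5 with 2's on the diagonal. Reading the off-diagonal entries as Dynkin edges (a single edge where a_ij = a_ji = -1; a double or triple edge where a_ij * a_ji = 2 or 3), the diagram is a chain of 3 nodes with a fork of two nodes at one end (D_5). One simple-root ordering that puts it in standard form is (alpha_5, alpha_3, alpha_4, alpha_2, alpha_1). So the algebra is type D_5, i.e. so(10).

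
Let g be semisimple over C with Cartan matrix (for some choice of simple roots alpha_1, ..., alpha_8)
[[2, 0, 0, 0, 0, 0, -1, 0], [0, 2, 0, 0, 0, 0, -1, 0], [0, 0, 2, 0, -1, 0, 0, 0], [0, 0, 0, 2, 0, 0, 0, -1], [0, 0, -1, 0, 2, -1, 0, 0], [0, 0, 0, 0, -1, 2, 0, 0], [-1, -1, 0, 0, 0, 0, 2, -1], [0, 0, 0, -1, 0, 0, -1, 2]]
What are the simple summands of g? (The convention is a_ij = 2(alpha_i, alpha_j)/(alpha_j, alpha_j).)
type A_3 ⊕ type D_5

The diagram associated to this matrix has two connected components: the simple roots {alpha_3, alpha_5, alpha_6} form a chain of 3 nodes with single edges (A_3), and {alpha_1, alpha_2, alpha_4, alpha_7, alpha_8} form a chain of 3 nodes with a fork of two nodes at one end (D_5). A semisimple Lie algebra decomposes uniquely as the direct sum of simple ideals, one per connected component of its Dynkin diagram, so g ≅ A_3 ⊕ D_5 (dimension 15 + 45 = 60).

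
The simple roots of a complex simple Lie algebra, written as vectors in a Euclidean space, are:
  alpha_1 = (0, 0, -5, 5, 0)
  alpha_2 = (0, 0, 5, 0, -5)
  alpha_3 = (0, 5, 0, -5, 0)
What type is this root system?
A3

Compute the Cartan integers a_ij = 2(alpha_i, alpha_j)/(alpha_j, alpha_j); the resulting 3x3 Cartan matrix is
[[2, -1, -1], [-1, 2, 0], [-1, 0, 2]].
All simple roots have the same length, so the diagram is simply laced. The associated Dynkin diagram is a chain of 3 nodes with single edges (A_3), so the type is A_3 (the algebra sl(4)).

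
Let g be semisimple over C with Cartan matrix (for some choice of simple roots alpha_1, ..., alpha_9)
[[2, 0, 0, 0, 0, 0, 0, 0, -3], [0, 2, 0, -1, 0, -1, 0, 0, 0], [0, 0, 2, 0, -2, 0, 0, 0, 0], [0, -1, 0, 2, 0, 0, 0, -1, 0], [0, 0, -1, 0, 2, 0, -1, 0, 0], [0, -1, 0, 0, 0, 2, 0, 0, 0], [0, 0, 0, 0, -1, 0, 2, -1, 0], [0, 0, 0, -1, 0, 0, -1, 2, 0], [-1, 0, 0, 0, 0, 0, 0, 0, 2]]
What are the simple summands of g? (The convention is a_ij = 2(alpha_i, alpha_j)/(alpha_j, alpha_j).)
The diagram associated to this matrix has two connected components: the simple roots {alpha_2, alpha_3, alpha_4, alpha_5, alpha_6, alpha_7, alpha_8} form a chain of 7 nodes with a double edge at one end; the terminal node there is the unique long simple root (C_7), and {alpha_1, alpha_9} form two nodes joined by a triple edge (G_2). A semisimple Lie algebra decomposes uniquely as the direct sum of simple ideals, one per connected component of its Dynkin diagram, so g ≅ C_7 ⊕ G_2 (dimension 105 + 14 = 119).

C7 + G2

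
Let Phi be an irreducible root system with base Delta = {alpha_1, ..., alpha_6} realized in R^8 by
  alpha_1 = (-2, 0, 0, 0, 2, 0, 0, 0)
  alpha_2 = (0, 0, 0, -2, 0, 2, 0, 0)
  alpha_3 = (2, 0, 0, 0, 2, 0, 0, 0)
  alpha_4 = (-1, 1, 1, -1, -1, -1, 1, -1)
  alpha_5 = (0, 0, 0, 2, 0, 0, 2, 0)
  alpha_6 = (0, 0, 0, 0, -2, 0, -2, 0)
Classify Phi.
E6

Compute the Cartan integers a_ij = 2(alpha_i, alpha_j)/(alpha_j, alpha_j); the resulting 6x6 Cartan matrix is
[[2, 0, 0, 0, 0, -1], [0, 2, 0, 0, -1, 0], [0, 0, 2, -1, 0, -1], [0, 0, -1, 2, 0, 0], [0, -1, 0, 0, 2, -1], [-1, 0, -1, 0, -1, 2]].
All simple roots have the same length, so the diagram is simply laced. The associated Dynkin diagram is a chain of 5 nodes with one extra node attached to the third node from one end (E_6), so the type is E_6.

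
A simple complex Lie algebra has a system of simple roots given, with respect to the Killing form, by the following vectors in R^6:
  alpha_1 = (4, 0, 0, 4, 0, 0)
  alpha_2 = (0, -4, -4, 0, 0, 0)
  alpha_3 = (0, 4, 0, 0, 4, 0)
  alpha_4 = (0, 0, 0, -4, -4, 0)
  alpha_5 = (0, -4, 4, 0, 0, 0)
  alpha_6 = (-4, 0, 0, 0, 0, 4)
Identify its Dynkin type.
D6

Compute the Cartan integers a_ij = 2(alpha_i, alpha_j)/(alpha_j, alpha_j); the resulting 6x6 Cartan matrix is
[[2, 0, 0, -1, 0, -1], [0, 2, -1, 0, 0, 0], [0, -1, 2, -1, -1, 0], [-1, 0, -1, 2, 0, 0], [0, 0, -1, 0, 2, 0], [-1, 0, 0, 0, 0, 2]].
All simple roots have the same length, so the diagram is simply laced. The associated Dynkin diagram is a chain of 4 nodes with a fork of two nodes at one end (D_6), so the type is D_6 (the algebra so(12)).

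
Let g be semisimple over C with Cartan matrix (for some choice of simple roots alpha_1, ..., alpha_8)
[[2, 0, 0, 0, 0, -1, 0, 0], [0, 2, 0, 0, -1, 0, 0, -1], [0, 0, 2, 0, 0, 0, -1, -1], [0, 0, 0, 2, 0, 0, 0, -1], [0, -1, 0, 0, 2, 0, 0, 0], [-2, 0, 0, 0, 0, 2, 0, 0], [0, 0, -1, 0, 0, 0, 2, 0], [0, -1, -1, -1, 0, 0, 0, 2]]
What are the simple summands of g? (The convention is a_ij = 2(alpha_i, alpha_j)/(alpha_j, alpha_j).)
The diagram associated to this matrix has two connected components: the simple roots {alpha_1, alpha_6} form a chain of 2 nodes with a double edge at one end; the terminal node there is the unique short simple root (B_2), and {alpha_2, alpha_3, alpha_4, alpha_5, alpha_7, alpha_8} form a chain of 5 nodes with one extra node attached to the third node from one end (E_6). A semisimple Lie algebra decomposes uniquely as the direct sum of simple ideals, one per connected component of its Dynkin diagram, so g ≅ B_2 ⊕ E_6 (dimension 10 + 78 = 88).

B_2 (so(5)) + E_6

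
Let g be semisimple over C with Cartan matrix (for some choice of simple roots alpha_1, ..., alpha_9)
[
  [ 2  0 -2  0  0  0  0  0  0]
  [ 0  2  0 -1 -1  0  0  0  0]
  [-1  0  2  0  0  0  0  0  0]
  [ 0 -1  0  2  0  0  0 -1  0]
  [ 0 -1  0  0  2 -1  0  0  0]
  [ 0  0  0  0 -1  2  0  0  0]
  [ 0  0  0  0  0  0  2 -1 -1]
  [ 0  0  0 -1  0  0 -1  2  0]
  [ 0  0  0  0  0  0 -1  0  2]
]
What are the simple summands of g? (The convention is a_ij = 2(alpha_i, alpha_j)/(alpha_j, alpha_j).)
A7 ⊕ B2

The diagram associated to this matrix has two connected components: the simple roots {alpha_2, alpha_4, alpha_5, alpha_6, alpha_7, alpha_8, alpha_9} form a chain of 7 nodes with single edges (A_7), and {alpha_1, alpha_3} form a chain of 2 nodes with a double edge at one end; the terminal node there is the unique short simple root (B_2). A semisimple Lie algebra decomposes uniquely as the direct sum of simple ideals, one per connected component of its Dynkin diagram, so g ≅ A_7 ⊕ B_2 (dimension 63 + 10 = 73).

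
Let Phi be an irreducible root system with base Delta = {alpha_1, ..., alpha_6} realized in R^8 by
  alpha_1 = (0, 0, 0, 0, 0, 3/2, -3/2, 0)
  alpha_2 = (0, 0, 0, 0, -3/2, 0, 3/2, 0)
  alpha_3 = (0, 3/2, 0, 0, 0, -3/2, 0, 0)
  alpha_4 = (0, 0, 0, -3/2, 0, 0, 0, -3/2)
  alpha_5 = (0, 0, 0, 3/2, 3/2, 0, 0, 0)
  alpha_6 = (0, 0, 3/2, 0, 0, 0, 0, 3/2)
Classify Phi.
A_6 (sl(7))

Compute the Cartan integers a_ij = 2(alpha_i, alpha_j)/(alpha_j, alpha_j); the resulting 6x6 Cartan matrix is
[[2, -1, -1, 0, 0, 0], [-1, 2, 0, 0, -1, 0], [-1, 0, 2, 0, 0, 0], [0, 0, 0, 2, -1, -1], [0, -1, 0, -1, 2, 0], [0, 0, 0, -1, 0, 2]].
All simple roots have the same length, so the diagram is simply laced. The associated Dynkin diagram is a chain of 6 nodes with single edges (A_6), so the type is A_6 (the algebra sl(7)).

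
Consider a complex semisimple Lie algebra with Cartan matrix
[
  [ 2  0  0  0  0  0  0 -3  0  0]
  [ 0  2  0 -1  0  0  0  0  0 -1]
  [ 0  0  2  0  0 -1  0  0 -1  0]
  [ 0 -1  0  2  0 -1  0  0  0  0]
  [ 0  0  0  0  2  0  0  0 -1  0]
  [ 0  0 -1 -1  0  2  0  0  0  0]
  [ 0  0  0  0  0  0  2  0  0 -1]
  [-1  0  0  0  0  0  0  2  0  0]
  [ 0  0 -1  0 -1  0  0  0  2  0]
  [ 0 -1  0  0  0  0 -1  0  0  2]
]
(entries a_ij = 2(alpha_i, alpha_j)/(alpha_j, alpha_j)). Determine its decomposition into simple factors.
type A_8 ⊕ type G_2

The diagram associated to this matrix has two connected components: the simple roots {alpha_2, alpha_3, alpha_4, alpha_5, alpha_6, alpha_7, alpha_9, alpha_10} form a chain of 8 nodes with single edges (A_8), and {alpha_1, alpha_8} form two nodes joined by a triple edge (G_2). A semisimple Lie algebra decomposes uniquely as the direct sum of simple ideals, one per connected component of its Dynkin diagram, so g ≅ A_8 ⊕ G_2 (dimension 80 + 14 = 94).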